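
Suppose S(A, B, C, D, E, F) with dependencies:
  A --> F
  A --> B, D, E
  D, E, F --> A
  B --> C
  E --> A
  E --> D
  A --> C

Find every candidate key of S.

{A}, {E}

Closure of {A} is {A, B, C, D, E, F}, the whole schema; {A} is a candidate key.
Closure of {E} is {A, B, C, D, E, F}, the whole schema; {E} is a candidate key.
These are minimal and exhaustive — every other superkey contains one of them.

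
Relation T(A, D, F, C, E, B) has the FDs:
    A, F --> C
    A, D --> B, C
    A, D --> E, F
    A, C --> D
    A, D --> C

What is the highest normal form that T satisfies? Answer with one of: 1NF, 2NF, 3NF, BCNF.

BCNF

Candidate keys: {A, C}, {A, D}, {A, F}. Prime attributes: {A, C, D, F}.
The left-hand side of every FD is a superkey, so BCNF is satisfied.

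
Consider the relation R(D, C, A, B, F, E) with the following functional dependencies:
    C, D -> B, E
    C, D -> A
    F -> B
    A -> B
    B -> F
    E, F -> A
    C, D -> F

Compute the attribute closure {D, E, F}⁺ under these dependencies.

Start with {D, E, F}.
F -> B applies; add {B} → now {B, D, E, F}.
E, F -> A applies; add {A} → now {A, B, D, E, F}.
No further FD applies.

{A, B, D, E, F}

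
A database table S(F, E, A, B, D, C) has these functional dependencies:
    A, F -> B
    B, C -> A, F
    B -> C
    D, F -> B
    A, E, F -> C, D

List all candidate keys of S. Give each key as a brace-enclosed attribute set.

{A, E, F}, {B, E}, {D, E, F}

No FD produces {E}, so it must be in every candidate key.
Closure of {B, E} is {A, B, C, D, E, F}, the whole schema; {B, E} is a candidate key.
Closure of {A, E, F} is {A, B, C, D, E, F}, the whole schema; {A, E, F} is a candidate key.
Closure of {D, E, F} is {A, B, C, D, E, F}, the whole schema; {D, E, F} is a candidate key.
No proper subset of any of these is a key, and no other minimal superkey exists.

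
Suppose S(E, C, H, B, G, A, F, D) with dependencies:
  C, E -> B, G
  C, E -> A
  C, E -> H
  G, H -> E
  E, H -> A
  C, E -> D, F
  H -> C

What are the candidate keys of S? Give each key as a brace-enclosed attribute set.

{C, E}⁺ = {A, B, C, D, E, F, G, H} — all of the relation — so {C, E} is a candidate key.
{E, H}⁺ = {A, B, C, D, E, F, G, H} — all of the relation — so {E, H} is a candidate key.
{G, H}⁺ = {A, B, C, D, E, F, G, H} — all of the relation — so {G, H} is a candidate key.
No proper subset of any of these is a key, and no other minimal superkey exists.

{C, E}, {E, H}, {G, H}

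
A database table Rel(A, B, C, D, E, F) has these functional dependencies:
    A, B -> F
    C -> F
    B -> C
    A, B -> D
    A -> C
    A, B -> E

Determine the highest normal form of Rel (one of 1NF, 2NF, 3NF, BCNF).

1NF

Candidate key: {A, B}. Prime attributes: {A, B}.
C -> F: {C}⁺ = {C, F}, which is not all of the attributes, so the left side is not a superkey — BCNF is violated.
C -> F has non-prime {F} on the right and a non-superkey on the left, so 3NF fails.
{A} is a proper subset of the key {A, B}, and {A}⁺ contains the non-prime attributes {C, F} — a partial dependency, so 2NF is violated.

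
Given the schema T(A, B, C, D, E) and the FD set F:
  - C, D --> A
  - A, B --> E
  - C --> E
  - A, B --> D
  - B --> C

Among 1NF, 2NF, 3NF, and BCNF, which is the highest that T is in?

Candidate keys: {A, B}, {B, D}. Prime attributes: {A, B, D}.
C, D --> A breaks BCNF: {C, D}⁺ = {A, C, D, E}, so {C, D} is not a superkey.
C --> E has non-prime {E} on the right and a non-superkey on the left, so 3NF fails.
Since {B} ⊂ {A, B} and {B}⁺ ⊇ {C, E} with {C, E} non-prime, there is a partial dependency; 2NF fails.

1NF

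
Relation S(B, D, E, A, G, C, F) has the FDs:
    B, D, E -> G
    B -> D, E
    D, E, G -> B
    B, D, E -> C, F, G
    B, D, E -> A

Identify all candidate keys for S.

{B}⁺ = {A, B, C, D, E, F, G}, which is every attribute, so {B} is a candidate key.
{D, E, G}⁺ = {A, B, C, D, E, F, G}, which is every attribute, so {D, E, G} is a candidate key.
No proper subset of any of these is a key, and no other minimal superkey exists.

{B}, {D, E, G}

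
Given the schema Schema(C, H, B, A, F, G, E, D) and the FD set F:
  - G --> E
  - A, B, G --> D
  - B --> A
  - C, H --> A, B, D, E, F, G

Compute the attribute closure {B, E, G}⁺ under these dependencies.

{A, B, D, E, G}

Start with {B, E, G}.
B --> A applies; add {A} → now {A, B, E, G}.
A, B, G --> D applies; add {D} → now {A, B, D, E, G}.
No further FD applies.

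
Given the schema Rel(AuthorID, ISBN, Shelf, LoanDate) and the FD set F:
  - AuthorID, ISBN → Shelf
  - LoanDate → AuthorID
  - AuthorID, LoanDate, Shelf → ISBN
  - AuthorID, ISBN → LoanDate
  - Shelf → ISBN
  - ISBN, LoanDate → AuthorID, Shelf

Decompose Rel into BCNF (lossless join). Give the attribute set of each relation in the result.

Candidate keys of the original relation: {AuthorID, ISBN}, {AuthorID, Shelf}, {ISBN, LoanDate}, {LoanDate, Shelf}.
In {AuthorID, ISBN, LoanDate, Shelf}, {LoanDate} is not a superkey ({LoanDate}⁺ restricted to this set is {AuthorID, LoanDate}), so split on LoanDate → AuthorID into {AuthorID, LoanDate} and {ISBN, LoanDate, Shelf}.
{AuthorID, LoanDate} has no BCNF violation.
In {ISBN, LoanDate, Shelf}, {Shelf} is not a superkey ({Shelf}⁺ restricted to this set is {ISBN, Shelf}), so split on Shelf → ISBN into {ISBN, Shelf} and {LoanDate, Shelf}.
{ISBN, Shelf} has no BCNF violation.
{LoanDate, Shelf} has no BCNF violation.

{AuthorID, LoanDate}; {ISBN, Shelf}; {LoanDate, Shelf}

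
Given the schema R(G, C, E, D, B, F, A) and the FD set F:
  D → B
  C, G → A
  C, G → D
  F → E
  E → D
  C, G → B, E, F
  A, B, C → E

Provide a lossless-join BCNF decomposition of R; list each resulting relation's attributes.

Candidate key of the original relation: {C, G}.
Within {A, B, C, D, E, F, G}: {D}⁺ ∩ {A, B, C, D, E, F, G} = {B, D}, not the whole set, so D → B violates BCNF; decompose into {B, D} and {A, C, D, E, F, G}.
{B, D} has no BCNF violation.
Within {A, C, D, E, F, G}: {F}⁺ ∩ {A, C, D, E, F, G} = {D, E, F}, not the whole set, so F → D, E violates BCNF; decompose into {D, E, F} and {A, C, F, G}.
Within {D, E, F}: {E}⁺ ∩ {D, E, F} = {D, E}, not the whole set, so E → D violates BCNF; decompose into {D, E} and {E, F}.
{D, E} has no BCNF violation.
{E, F} has no BCNF violation.
{A, C, F, G} has no BCNF violation.

{A, C, F, G}; {B, D}; {D, E}; {E, F}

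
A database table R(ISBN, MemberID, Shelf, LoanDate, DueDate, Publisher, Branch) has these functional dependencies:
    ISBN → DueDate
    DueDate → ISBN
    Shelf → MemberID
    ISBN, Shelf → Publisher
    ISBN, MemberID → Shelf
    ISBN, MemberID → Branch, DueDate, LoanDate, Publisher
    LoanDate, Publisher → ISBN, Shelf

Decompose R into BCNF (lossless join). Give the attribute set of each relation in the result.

Candidate keys of the original relation: {DueDate, MemberID}, {DueDate, Shelf}, {ISBN, MemberID}, {ISBN, Shelf}, {LoanDate, Publisher}.
In {Branch, DueDate, ISBN, LoanDate, MemberID, Publisher, Shelf}, {ISBN} is not a superkey ({ISBN}⁺ restricted to this set is {DueDate, ISBN}), so split on ISBN → DueDate into {DueDate, ISBN} and {Branch, ISBN, LoanDate, MemberID, Publisher, Shelf}.
{DueDate, ISBN} is in BCNF.
In {Branch, ISBN, LoanDate, MemberID, Publisher, Shelf}, {Shelf} is not a superkey ({Shelf}⁺ restricted to this set is {MemberID, Shelf}), so split on Shelf → MemberID into {MemberID, Shelf} and {Branch, ISBN, LoanDate, Publisher, Shelf}.
{MemberID, Shelf} is in BCNF.
{Branch, ISBN, LoanDate, Publisher, Shelf} is in BCNF.

{Branch, ISBN, LoanDate, Publisher, Shelf}; {DueDate, ISBN}; {MemberID, Shelf}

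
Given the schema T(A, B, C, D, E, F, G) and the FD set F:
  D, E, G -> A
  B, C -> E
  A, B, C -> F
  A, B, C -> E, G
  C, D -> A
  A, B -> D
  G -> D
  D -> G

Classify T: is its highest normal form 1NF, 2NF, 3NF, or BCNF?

Candidate keys: {A, B, C}, {B, C, D}, {B, C, G}. Prime attributes: {A, B, C, D, G}.
D, E, G -> A: {D, E, G}⁺ = {A, D, E, G}, which is not all of the attributes, so the left side is not a superkey — BCNF is violated.
B, C -> E determines the non-prime attribute {E} from a non-superkey — 3NF is violated.
The proper key subset {B, C} of {A, B, C} determines non-prime {E}, so the relation is not even in 2NF.

1NF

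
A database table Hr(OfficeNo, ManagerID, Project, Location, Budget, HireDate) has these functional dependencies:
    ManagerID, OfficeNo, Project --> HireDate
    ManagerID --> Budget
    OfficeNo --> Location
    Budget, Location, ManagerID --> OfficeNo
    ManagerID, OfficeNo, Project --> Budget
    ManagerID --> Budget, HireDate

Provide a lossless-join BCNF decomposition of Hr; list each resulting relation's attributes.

{Budget, HireDate, ManagerID}; {Location, OfficeNo}; {ManagerID, OfficeNo, Project}

Candidate keys of the original relation: {Location, ManagerID, Project}, {ManagerID, OfficeNo, Project}.
Within {Budget, HireDate, Location, ManagerID, OfficeNo, Project}: {ManagerID}⁺ ∩ {Budget, HireDate, Location, ManagerID, OfficeNo, Project} = {Budget, HireDate, ManagerID}, not the whole set, so ManagerID --> Budget, HireDate violates BCNF; decompose into {Budget, HireDate, ManagerID} and {Location, ManagerID, OfficeNo, Project}.
{Budget, HireDate, ManagerID}: every determinant is a superkey — BCNF.
Within {Location, ManagerID, OfficeNo, Project}: {OfficeNo}⁺ ∩ {Location, ManagerID, OfficeNo, Project} = {Location, OfficeNo}, not the whole set, so OfficeNo --> Location violates BCNF; decompose into {Location, OfficeNo} and {ManagerID, OfficeNo, Project}.
{Location, OfficeNo}: every determinant is a superkey — BCNF.
{ManagerID, OfficeNo, Project}: every determinant is a superkey — BCNF.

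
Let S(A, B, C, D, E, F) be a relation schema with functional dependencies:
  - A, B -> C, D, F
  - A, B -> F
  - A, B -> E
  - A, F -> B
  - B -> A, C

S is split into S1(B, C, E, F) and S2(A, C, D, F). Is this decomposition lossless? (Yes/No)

No

Common attributes: {C, F}; their closure is {C, F}.
Neither S1 nor S2 is contained in that closure, so the decomposition is lossy.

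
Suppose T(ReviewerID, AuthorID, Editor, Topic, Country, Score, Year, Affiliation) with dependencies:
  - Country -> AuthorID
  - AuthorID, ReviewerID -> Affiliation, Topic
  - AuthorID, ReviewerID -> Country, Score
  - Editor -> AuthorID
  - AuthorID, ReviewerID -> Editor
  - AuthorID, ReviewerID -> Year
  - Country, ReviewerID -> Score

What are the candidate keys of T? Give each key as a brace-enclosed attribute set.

{AuthorID, ReviewerID}, {Country, ReviewerID}, {Editor, ReviewerID}

Attributes never on any right-hand side: {ReviewerID} — every candidate key must contain it.
{AuthorID, ReviewerID}⁺ = {Affiliation, AuthorID, Country, Editor, ReviewerID, Score, Topic, Year} — all of the relation — so {AuthorID, ReviewerID} is a candidate key.
{Country, ReviewerID}⁺ = {Affiliation, AuthorID, Country, Editor, ReviewerID, Score, Topic, Year} — all of the relation — so {Country, ReviewerID} is a candidate key.
{Editor, ReviewerID}⁺ = {Affiliation, AuthorID, Country, Editor, ReviewerID, Score, Topic, Year} — all of the relation — so {Editor, ReviewerID} is a candidate key.
No proper subset of any of these is a key, and no other minimal superkey exists.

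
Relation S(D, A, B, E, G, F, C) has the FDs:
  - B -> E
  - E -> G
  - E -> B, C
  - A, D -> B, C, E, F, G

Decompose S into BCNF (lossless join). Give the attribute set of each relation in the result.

Candidate key of the original relation: {A, D}.
{A, B, C, D, E, F, G}: {B} determines {B, C, E, G} here but is not a superkey — split on B -> C, E, G, giving {B, C, E, G} and {A, B, D, F}.
{B, C, E, G}: every determinant is a superkey — BCNF.
{A, B, D, F}: every determinant is a superkey — BCNF.

{A, B, D, F}; {B, C, E, G}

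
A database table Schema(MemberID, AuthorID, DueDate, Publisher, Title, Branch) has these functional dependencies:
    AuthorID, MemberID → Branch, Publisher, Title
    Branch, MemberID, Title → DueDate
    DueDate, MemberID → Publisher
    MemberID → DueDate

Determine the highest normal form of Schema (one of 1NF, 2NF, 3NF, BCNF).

1NF

Candidate key: {AuthorID, MemberID}. Prime attributes: {AuthorID, MemberID}.
Branch, MemberID, Title → DueDate: {Branch, MemberID, Title}⁺ = {Branch, DueDate, MemberID, Publisher, Title}, which is not all of the attributes, so the left side is not a superkey — BCNF is violated.
Because {DueDate} is non-prime and the left side of Branch, MemberID, Title → DueDate is not a superkey, the relation is not in 3NF.
Since {MemberID} ⊂ {AuthorID, MemberID} and {MemberID}⁺ ⊇ {DueDate, Publisher} with {DueDate, Publisher} non-prime, there is a partial dependency; 2NF fails.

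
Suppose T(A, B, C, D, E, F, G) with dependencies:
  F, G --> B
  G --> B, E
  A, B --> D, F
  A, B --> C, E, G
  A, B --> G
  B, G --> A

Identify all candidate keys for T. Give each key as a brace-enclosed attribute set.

{A, B}, {G}

{G}⁺ = {A, B, C, D, E, F, G} — all of the relation — so {G} is a candidate key.
{A, B}⁺ = {A, B, C, D, E, F, G} — all of the relation — so {A, B} is a candidate key.
Any other superkey properly contains one of these, so there are no further candidate keys.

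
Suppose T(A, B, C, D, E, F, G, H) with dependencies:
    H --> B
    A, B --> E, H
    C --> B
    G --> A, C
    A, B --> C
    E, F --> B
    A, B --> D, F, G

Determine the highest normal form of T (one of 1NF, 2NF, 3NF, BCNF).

3NF

Candidate keys: {A, B}, {A, C}, {A, E, F}, {A, H}, {G}. Prime attributes: {A, B, C, E, F, G, H}.
H --> B breaks BCNF: {H}⁺ = {B, H}, so {H} is not a superkey.
But every attribute on its right side ({B}) is prime, and the same holds for every other non-superkey FD, so 3NF still holds.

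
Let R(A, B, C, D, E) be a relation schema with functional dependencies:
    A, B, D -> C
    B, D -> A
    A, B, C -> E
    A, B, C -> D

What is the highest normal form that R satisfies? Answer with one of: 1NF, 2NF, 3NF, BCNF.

Candidate keys: {A, B, C}, {B, D}. Prime attributes: {A, B, C, D}.
The left-hand side of every FD is a superkey, so BCNF is satisfied.

BCNF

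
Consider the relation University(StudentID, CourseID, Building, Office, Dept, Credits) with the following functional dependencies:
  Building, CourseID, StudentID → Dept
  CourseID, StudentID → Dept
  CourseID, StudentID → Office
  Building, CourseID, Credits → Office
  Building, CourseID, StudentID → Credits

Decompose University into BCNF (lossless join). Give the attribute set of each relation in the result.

{Building, CourseID, Credits, StudentID}; {CourseID, Dept, Office, StudentID}

Candidate key of the original relation: {Building, CourseID, StudentID}.
In {Building, CourseID, Credits, Dept, Office, StudentID}, {CourseID, StudentID} is not a superkey ({CourseID, StudentID}⁺ restricted to this set is {CourseID, Dept, Office, StudentID}), so split on CourseID, StudentID → Dept, Office into {CourseID, Dept, Office, StudentID} and {Building, CourseID, Credits, StudentID}.
{CourseID, Dept, Office, StudentID} is in BCNF.
{Building, CourseID, Credits, StudentID} is in BCNF.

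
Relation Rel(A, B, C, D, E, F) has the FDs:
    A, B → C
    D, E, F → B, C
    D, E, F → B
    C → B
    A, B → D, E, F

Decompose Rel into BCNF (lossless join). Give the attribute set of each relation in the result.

{A, D, E, F}; {B, C}; {C, D, E, F}

Candidate keys of the original relation: {A, B}, {A, C}, {A, D, E, F}.
Within {A, B, C, D, E, F}: {D, E, F}⁺ ∩ {A, B, C, D, E, F} = {B, C, D, E, F}, not the whole set, so D, E, F → B, C violates BCNF; decompose into {B, C, D, E, F} and {A, D, E, F}.
Within {B, C, D, E, F}: {C}⁺ ∩ {B, C, D, E, F} = {B, C}, not the whole set, so C → B violates BCNF; decompose into {B, C} and {C, D, E, F}.
{B, C} has no BCNF violation.
{C, D, E, F} has no BCNF violation.
{A, D, E, F} has no BCNF violation.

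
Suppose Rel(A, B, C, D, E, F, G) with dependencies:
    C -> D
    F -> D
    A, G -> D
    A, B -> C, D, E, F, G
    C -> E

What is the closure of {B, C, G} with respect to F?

{B, C, D, E, G}

Start with {B, C, G}.
C -> D applies; add {D} → now {B, C, D, G}.
C -> E applies; add {E} → now {B, C, D, E, G}.
No further FD applies.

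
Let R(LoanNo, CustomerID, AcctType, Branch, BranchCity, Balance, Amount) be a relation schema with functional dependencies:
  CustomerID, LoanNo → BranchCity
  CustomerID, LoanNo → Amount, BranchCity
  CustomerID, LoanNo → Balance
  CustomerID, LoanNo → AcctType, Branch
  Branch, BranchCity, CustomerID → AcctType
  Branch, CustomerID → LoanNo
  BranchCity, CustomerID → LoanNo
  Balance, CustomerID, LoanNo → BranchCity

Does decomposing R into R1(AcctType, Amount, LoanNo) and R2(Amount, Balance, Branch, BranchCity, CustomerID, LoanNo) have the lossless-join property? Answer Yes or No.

No

Common attributes: {Amount, LoanNo}; their closure is {Amount, LoanNo}.
R1 ⊄ {Amount, LoanNo} and R2 ⊄ {Amount, LoanNo}, so the split is lossy.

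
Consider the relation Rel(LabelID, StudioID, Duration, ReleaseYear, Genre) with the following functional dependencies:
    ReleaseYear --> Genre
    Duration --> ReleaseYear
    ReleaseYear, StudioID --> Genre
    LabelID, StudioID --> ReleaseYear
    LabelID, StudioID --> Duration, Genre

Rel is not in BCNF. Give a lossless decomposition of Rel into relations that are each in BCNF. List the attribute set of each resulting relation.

{Duration, LabelID, StudioID}; {Duration, ReleaseYear}; {Genre, ReleaseYear}

Candidate key of the original relation: {LabelID, StudioID}.
Within {Duration, Genre, LabelID, ReleaseYear, StudioID}: {ReleaseYear}⁺ ∩ {Duration, Genre, LabelID, ReleaseYear, StudioID} = {Genre, ReleaseYear}, not the whole set, so ReleaseYear --> Genre violates BCNF; decompose into {Genre, ReleaseYear} and {Duration, LabelID, ReleaseYear, StudioID}.
{Genre, ReleaseYear}: every determinant is a superkey — BCNF.
Within {Duration, LabelID, ReleaseYear, StudioID}: {Duration}⁺ ∩ {Duration, LabelID, ReleaseYear, StudioID} = {Duration, ReleaseYear}, not the whole set, so Duration --> ReleaseYear violates BCNF; decompose into {Duration, ReleaseYear} and {Duration, LabelID, StudioID}.
{Duration, ReleaseYear}: every determinant is a superkey — BCNF.
{Duration, LabelID, StudioID}: every determinant is a superkey — BCNF.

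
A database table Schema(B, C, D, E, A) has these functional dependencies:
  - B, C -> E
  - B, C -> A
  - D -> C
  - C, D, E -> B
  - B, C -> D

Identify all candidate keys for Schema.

{B, C}, {B, D}, {D, E}

{B, C}⁺ = {A, B, C, D, E}, which is every attribute, so {B, C} is a candidate key.
{B, D}⁺ = {A, B, C, D, E}, which is every attribute, so {B, D} is a candidate key.
{D, E}⁺ = {A, B, C, D, E}, which is every attribute, so {D, E} is a candidate key.
Any other superkey properly contains one of these, so there are no further candidate keys.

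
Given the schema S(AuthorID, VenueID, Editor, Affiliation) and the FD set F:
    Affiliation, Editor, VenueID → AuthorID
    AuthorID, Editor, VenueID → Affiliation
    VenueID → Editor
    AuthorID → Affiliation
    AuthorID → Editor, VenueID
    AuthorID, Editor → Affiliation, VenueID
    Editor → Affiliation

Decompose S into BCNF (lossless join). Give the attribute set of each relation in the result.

{Affiliation, Editor}; {AuthorID, Editor, VenueID}

Candidate keys of the original relation: {AuthorID}, {VenueID}.
Within {Affiliation, AuthorID, Editor, VenueID}: {Editor}⁺ ∩ {Affiliation, AuthorID, Editor, VenueID} = {Affiliation, Editor}, not the whole set, so Editor → Affiliation violates BCNF; decompose into {Affiliation, Editor} and {AuthorID, Editor, VenueID}.
{Affiliation, Editor} has no BCNF violation.
{AuthorID, Editor, VenueID} has no BCNF violation.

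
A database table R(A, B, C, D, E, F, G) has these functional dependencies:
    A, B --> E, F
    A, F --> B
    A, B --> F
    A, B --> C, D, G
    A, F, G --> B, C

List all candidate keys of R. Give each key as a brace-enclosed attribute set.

No FD produces {A}, so it must be in every candidate key.
{A, B}⁺ = {A, B, C, D, E, F, G}, which is every attribute, so {A, B} is a candidate key.
{A, F}⁺ = {A, B, C, D, E, F, G}, which is every attribute, so {A, F} is a candidate key.
These are minimal and exhaustive — every other superkey contains one of them.

{A, B}, {A, F}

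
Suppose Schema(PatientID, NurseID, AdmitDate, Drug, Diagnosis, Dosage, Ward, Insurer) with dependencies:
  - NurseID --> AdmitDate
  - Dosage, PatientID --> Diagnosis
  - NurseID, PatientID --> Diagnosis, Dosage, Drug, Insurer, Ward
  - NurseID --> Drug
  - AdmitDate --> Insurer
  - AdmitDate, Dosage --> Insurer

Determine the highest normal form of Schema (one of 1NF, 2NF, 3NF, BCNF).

1NF

Candidate key: {NurseID, PatientID}. Prime attributes: {NurseID, PatientID}.
For NurseID --> AdmitDate we have {NurseID}⁺ = {AdmitDate, Drug, Insurer, NurseID}; {NurseID} is not a superkey, so BCNF fails.
NurseID --> AdmitDate determines the non-prime attribute {AdmitDate} from a non-superkey — 3NF is violated.
{NurseID} is a proper subset of the key {NurseID, PatientID}, and {NurseID}⁺ contains the non-prime attributes {AdmitDate, Drug, Insurer} — a partial dependency, so 2NF is violated.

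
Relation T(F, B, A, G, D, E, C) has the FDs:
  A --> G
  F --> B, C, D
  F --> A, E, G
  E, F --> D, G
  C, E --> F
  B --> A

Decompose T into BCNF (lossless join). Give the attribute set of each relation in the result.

Candidate keys of the original relation: {C, E}, {F}.
{A, B, C, D, E, F, G}: {A} determines {A, G} here but is not a superkey — split on A --> G, giving {A, G} and {A, B, C, D, E, F}.
{A, G} is in BCNF.
{A, B, C, D, E, F}: {B} determines {A, B} here but is not a superkey — split on B --> A, giving {A, B} and {B, C, D, E, F}.
{A, B} is in BCNF.
{B, C, D, E, F} is in BCNF.

{A, B}; {A, G}; {B, C, D, E, F}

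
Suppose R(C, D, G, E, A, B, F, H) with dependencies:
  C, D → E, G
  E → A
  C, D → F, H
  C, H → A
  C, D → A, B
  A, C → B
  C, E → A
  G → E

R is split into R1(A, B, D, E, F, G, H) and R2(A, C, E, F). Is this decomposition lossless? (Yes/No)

No

R1 ∩ R2 = {A, E, F}; its closure under F is {A, E, F}.
The closure covers neither R1 nor R2 entirely; the join is not lossless.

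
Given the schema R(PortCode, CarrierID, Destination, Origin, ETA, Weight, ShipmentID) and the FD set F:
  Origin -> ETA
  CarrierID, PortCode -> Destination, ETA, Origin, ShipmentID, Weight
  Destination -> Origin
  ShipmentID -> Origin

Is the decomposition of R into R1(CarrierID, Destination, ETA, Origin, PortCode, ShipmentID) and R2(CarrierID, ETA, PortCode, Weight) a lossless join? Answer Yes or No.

The shared attributes are {CarrierID, ETA, PortCode} and {CarrierID, ETA, PortCode}⁺ = {CarrierID, Destination, ETA, Origin, PortCode, ShipmentID, Weight}.
This includes all of R1, so the common attributes are a superkey of R1 — the join is lossless.

Yes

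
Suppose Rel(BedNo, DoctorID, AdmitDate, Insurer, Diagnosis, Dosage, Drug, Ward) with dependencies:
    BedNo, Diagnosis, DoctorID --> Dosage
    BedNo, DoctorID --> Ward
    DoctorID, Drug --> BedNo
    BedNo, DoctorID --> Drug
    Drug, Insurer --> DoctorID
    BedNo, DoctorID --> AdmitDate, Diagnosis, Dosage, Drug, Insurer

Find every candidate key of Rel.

{BedNo, DoctorID}⁺ = {AdmitDate, BedNo, Diagnosis, DoctorID, Dosage, Drug, Insurer, Ward} — all of the relation — so {BedNo, DoctorID} is a candidate key.
{DoctorID, Drug}⁺ = {AdmitDate, BedNo, Diagnosis, DoctorID, Dosage, Drug, Insurer, Ward} — all of the relation — so {DoctorID, Drug} is a candidate key.
{Drug, Insurer}⁺ = {AdmitDate, BedNo, Diagnosis, DoctorID, Dosage, Drug, Insurer, Ward} — all of the relation — so {Drug, Insurer} is a candidate key.
Any other superkey properly contains one of these, so there are no further candidate keys.

{BedNo, DoctorID}, {DoctorID, Drug}, {Drug, Insurer}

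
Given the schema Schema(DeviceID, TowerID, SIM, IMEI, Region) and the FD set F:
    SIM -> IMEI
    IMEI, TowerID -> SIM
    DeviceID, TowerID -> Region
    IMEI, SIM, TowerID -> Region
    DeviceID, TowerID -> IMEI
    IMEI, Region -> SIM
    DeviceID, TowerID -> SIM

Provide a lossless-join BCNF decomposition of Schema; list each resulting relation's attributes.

Candidate key of the original relation: {DeviceID, TowerID}.
In {DeviceID, IMEI, Region, SIM, TowerID}, {SIM} is not a superkey ({SIM}⁺ restricted to this set is {IMEI, SIM}), so split on SIM -> IMEI into {IMEI, SIM} and {DeviceID, Region, SIM, TowerID}.
{IMEI, SIM} has no BCNF violation.
In {DeviceID, Region, SIM, TowerID}, {SIM, TowerID} is not a superkey ({SIM, TowerID}⁺ restricted to this set is {Region, SIM, TowerID}), so split on SIM, TowerID -> Region into {Region, SIM, TowerID} and {DeviceID, SIM, TowerID}.
{Region, SIM, TowerID} has no BCNF violation.
{DeviceID, SIM, TowerID} has no BCNF violation.

{DeviceID, SIM, TowerID}; {IMEI, SIM}; {Region, SIM, TowerID}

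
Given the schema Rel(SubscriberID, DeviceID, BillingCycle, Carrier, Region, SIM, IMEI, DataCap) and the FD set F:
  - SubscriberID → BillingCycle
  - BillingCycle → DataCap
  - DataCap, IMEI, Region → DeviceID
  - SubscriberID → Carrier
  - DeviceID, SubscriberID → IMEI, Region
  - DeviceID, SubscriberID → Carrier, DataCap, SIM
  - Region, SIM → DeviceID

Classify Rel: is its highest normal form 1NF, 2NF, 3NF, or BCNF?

Candidate keys: {DeviceID, SubscriberID}, {IMEI, Region, SubscriberID}, {Region, SIM, SubscriberID}. Prime attributes: {DeviceID, IMEI, Region, SIM, SubscriberID}.
For SubscriberID → BillingCycle we have {SubscriberID}⁺ = {BillingCycle, Carrier, DataCap, SubscriberID}; {SubscriberID} is not a superkey, so BCNF fails.
SubscriberID → BillingCycle has non-prime {BillingCycle} on the right and a non-superkey on the left, so 3NF fails.
The proper key subset {SubscriberID} of {DeviceID, SubscriberID} determines non-prime {BillingCycle, Carrier, DataCap}, so the relation is not even in 2NF.

1NF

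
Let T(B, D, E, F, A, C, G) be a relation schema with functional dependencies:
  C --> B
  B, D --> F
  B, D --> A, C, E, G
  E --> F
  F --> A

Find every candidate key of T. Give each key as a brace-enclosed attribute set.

{B, D}, {C, D}

No FD produces {D}, so it must be in every candidate key.
{B, D} is a candidate key since {B, D}⁺ = {A, B, C, D, E, F, G} covers every attribute.
{C, D} is a candidate key since {C, D}⁺ = {A, B, C, D, E, F, G} covers every attribute.
No proper subset of any of these is a key, and no other minimal superkey exists.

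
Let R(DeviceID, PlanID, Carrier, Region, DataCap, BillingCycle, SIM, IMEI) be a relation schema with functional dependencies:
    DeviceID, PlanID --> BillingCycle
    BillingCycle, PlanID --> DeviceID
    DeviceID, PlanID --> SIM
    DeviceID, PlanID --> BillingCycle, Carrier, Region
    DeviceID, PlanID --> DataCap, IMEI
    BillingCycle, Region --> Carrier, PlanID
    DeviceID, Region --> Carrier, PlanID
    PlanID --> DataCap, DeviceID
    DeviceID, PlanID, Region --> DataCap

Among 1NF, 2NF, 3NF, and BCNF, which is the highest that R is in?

Candidate keys: {BillingCycle, Region}, {DeviceID, Region}, {PlanID}. Prime attributes: {BillingCycle, DeviceID, PlanID, Region}.
Every FD has a superkey on the left, so the relation is in BCNF.

BCNF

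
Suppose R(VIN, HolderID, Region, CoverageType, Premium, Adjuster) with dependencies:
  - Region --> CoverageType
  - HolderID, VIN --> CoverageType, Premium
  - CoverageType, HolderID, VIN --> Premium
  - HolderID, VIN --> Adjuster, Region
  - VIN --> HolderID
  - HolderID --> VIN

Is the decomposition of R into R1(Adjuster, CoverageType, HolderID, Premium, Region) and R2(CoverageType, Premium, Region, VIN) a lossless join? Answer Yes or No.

No

R1 ∩ R2 = {CoverageType, Premium, Region}; its closure under F is {CoverageType, Premium, Region}.
The closure covers neither R1 nor R2 entirely; the join is not lossless.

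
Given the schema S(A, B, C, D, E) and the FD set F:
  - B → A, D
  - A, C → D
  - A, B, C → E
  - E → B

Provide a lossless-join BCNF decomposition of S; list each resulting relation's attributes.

{A, B, D}; {B, E}; {C, E}

Candidate keys of the original relation: {B, C}, {C, E}.
{A, B, C, D, E}: {B} determines {A, B, D} here but is not a superkey — split on B → A, D, giving {A, B, D} and {B, C, E}.
{A, B, D} has no BCNF violation.
{B, C, E}: {E} determines {B, E} here but is not a superkey — split on E → B, giving {B, E} and {C, E}.
{B, E} has no BCNF violation.
{C, E} has no BCNF violation.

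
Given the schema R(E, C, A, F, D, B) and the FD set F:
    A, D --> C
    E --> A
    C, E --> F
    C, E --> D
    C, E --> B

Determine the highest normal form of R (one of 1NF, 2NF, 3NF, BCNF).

Candidate keys: {C, E}, {D, E}. Prime attributes: {C, D, E}.
For A, D --> C we have {A, D}⁺ = {A, C, D}; {A, D} is not a superkey, so BCNF fails.
E --> A has non-prime {A} on the right and a non-superkey on the left, so 3NF fails.
The proper key subset {E} of {C, E} determines non-prime {A}, so the relation is not even in 2NF.

1NF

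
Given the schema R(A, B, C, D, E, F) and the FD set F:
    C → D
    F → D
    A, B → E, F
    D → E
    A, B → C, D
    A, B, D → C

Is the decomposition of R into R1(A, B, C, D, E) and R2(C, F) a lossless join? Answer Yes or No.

Common attributes: {C}; their closure is {C, D, E}.
Neither R1 nor R2 is contained in that closure, so the decomposition is lossy.

No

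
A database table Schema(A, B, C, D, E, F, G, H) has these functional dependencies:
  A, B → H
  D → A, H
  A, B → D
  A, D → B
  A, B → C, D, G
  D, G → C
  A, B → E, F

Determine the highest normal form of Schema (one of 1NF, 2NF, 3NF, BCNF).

Candidate keys: {A, B}, {D}. Prime attributes: {A, B, D}.
The left-hand side of every FD is a superkey, so BCNF is satisfied.

BCNF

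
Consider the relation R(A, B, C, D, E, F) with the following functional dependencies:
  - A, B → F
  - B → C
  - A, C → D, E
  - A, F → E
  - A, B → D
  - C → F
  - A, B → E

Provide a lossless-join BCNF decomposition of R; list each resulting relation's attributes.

Candidate key of the original relation: {A, B}.
In {A, B, C, D, E, F}, {B} is not a superkey ({B}⁺ restricted to this set is {B, C, F}), so split on B → C, F into {B, C, F} and {A, B, D, E}.
In {B, C, F}, {C} is not a superkey ({C}⁺ restricted to this set is {C, F}), so split on C → F into {C, F} and {B, C}.
{C, F} has no BCNF violation.
{B, C} has no BCNF violation.
{A, B, D, E} has no BCNF violation.

{A, B, D, E}; {B, C}; {C, F}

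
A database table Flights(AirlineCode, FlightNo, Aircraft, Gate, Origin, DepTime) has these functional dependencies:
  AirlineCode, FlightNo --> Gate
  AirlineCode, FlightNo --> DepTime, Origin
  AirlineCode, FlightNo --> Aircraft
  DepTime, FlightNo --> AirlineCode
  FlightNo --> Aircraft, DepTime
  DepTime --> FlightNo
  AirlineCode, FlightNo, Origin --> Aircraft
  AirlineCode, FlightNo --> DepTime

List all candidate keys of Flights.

{DepTime}, {FlightNo}

{DepTime}⁺ = {Aircraft, AirlineCode, DepTime, FlightNo, Gate, Origin} — all of the relation — so {DepTime} is a candidate key.
{FlightNo}⁺ = {Aircraft, AirlineCode, DepTime, FlightNo, Gate, Origin} — all of the relation — so {FlightNo} is a candidate key.
These are minimal and exhaustive — every other superkey contains one of them.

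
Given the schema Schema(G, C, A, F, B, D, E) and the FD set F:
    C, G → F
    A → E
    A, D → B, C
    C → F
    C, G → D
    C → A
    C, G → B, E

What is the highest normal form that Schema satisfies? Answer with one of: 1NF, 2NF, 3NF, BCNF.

Candidate keys: {A, D, G}, {C, G}. Prime attributes: {A, C, D, G}.
A → E breaks BCNF: {A}⁺ = {A, E}, so {A} is not a superkey.
A → E determines the non-prime attribute {E} from a non-superkey — 3NF is violated.
{C} is a proper subset of the key {C, G}, and {C}⁺ contains the non-prime attributes {E, F} — a partial dependency, so 2NF is violated.

1NF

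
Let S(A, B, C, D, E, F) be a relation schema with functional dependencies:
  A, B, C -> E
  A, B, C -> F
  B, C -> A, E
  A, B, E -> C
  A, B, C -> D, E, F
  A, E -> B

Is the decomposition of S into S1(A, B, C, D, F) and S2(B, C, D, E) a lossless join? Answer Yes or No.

The shared attributes are {B, C, D} and {B, C, D}⁺ = {A, B, C, D, E, F}.
This includes all of S1, so the common attributes are a superkey of S1 — the join is lossless.

Yes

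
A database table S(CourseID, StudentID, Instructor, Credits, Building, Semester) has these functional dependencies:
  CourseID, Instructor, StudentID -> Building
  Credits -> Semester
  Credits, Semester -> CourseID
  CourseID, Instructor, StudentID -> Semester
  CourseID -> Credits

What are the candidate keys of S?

No FD produces {Instructor, StudentID}, so they must be in every candidate key.
{CourseID, Instructor, StudentID}⁺ = {Building, CourseID, Credits, Instructor, Semester, StudentID}, which is every attribute, so {CourseID, Instructor, StudentID} is a candidate key.
{Credits, Instructor, StudentID}⁺ = {Building, CourseID, Credits, Instructor, Semester, StudentID}, which is every attribute, so {Credits, Instructor, StudentID} is a candidate key.
These are minimal and exhaustive — every other superkey contains one of them.

{CourseID, Instructor, StudentID}, {Credits, Instructor, StudentID}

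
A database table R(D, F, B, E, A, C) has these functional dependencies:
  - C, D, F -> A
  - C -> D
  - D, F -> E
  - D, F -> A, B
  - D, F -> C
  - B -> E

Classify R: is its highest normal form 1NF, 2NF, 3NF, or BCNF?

2NF

Candidate keys: {C, F}, {D, F}. Prime attributes: {C, D, F}.
For C -> D we have {C}⁺ = {C, D}; {C} is not a superkey, so BCNF fails.
Because {E} is non-prime and the left side of B -> E is not a superkey, the relation is not in 3NF.
No non-prime attribute depends on a proper subset of any candidate key, so 2NF holds.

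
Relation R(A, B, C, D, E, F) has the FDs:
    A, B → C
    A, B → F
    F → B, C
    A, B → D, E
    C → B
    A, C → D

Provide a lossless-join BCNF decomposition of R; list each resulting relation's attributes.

Candidate keys of the original relation: {A, B}, {A, C}, {A, F}.
Within {A, B, C, D, E, F}: {F}⁺ ∩ {A, B, C, D, E, F} = {B, C, F}, not the whole set, so F → B, C violates BCNF; decompose into {B, C, F} and {A, D, E, F}.
Within {B, C, F}: {C}⁺ ∩ {B, C, F} = {B, C}, not the whole set, so C → B violates BCNF; decompose into {B, C} and {C, F}.
{B, C} has no BCNF violation.
{C, F} has no BCNF violation.
{A, D, E, F} has no BCNF violation.

{A, D, E, F}; {B, C}; {C, F}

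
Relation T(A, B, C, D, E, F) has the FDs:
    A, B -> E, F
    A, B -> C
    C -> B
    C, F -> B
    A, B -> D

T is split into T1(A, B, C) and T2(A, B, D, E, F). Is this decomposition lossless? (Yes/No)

Yes

T1 ∩ T2 = {A, B}; its closure under F is {A, B, C, D, E, F}.
Since T1 ⊆ {A, B, C, D, E, F}, the intersection is a superkey of T1; the decomposition is lossless.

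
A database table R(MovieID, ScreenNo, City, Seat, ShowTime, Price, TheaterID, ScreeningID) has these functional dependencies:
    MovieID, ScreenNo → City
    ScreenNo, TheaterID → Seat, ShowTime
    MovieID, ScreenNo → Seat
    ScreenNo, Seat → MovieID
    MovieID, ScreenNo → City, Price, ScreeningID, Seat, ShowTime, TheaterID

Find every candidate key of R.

{MovieID, ScreenNo}, {ScreenNo, Seat}, {ScreenNo, TheaterID}

{ScreenNo} never appears on the right of any FD, so every key must include it.
{MovieID, ScreenNo} is a candidate key since {MovieID, ScreenNo}⁺ = {City, MovieID, Price, ScreenNo, ScreeningID, Seat, ShowTime, TheaterID} covers every attribute.
{ScreenNo, Seat} is a candidate key since {ScreenNo, Seat}⁺ = {City, MovieID, Price, ScreenNo, ScreeningID, Seat, ShowTime, TheaterID} covers every attribute.
{ScreenNo, TheaterID} is a candidate key since {ScreenNo, TheaterID}⁺ = {City, MovieID, Price, ScreenNo, ScreeningID, Seat, ShowTime, TheaterID} covers every attribute.
These are minimal and exhaustive — every other superkey contains one of them.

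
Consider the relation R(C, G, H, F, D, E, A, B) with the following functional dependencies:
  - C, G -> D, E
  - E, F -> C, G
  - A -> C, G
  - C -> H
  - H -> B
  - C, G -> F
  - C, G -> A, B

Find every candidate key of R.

{A}, {C, G}, {E, F}

{A} is a candidate key since {A}⁺ = {A, B, C, D, E, F, G, H} covers every attribute.
{C, G} is a candidate key since {C, G}⁺ = {A, B, C, D, E, F, G, H} covers every attribute.
{E, F} is a candidate key since {E, F}⁺ = {A, B, C, D, E, F, G, H} covers every attribute.
These are minimal and exhaustive — every other superkey contains one of them.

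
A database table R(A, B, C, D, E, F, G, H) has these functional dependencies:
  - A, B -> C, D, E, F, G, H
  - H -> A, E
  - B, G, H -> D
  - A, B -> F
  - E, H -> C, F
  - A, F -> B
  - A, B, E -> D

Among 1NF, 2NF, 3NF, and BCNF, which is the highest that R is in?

BCNF

Candidate keys: {A, B}, {A, F}, {H}. Prime attributes: {A, B, F, H}.
Each dependency's left side is a superkey — BCNF holds.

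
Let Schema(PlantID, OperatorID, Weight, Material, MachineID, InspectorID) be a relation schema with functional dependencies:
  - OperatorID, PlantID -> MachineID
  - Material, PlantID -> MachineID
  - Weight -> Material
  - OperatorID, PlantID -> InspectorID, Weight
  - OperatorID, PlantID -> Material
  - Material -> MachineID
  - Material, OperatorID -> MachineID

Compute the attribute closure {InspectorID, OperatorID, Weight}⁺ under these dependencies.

Start with {InspectorID, OperatorID, Weight}.
Weight -> Material applies; add {Material} → now {InspectorID, Material, OperatorID, Weight}.
Material -> MachineID applies; add {MachineID} → now {InspectorID, MachineID, Material, OperatorID, Weight}.
No further FD applies.

{InspectorID, MachineID, Material, OperatorID, Weight}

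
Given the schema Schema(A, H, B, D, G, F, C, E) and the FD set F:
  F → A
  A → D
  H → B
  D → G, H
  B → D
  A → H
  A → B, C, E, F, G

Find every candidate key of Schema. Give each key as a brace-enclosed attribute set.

{A}, {F}

{A} is a candidate key since {A}⁺ = {A, B, C, D, E, F, G, H} covers every attribute.
{F} is a candidate key since {F}⁺ = {A, B, C, D, E, F, G, H} covers every attribute.
These are minimal and exhaustive — every other superkey contains one of them.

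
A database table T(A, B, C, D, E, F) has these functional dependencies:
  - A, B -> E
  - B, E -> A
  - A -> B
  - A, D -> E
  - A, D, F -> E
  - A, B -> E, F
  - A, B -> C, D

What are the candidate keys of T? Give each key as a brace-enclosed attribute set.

{A}, {B, E}

{A}⁺ = {A, B, C, D, E, F}, which is every attribute, so {A} is a candidate key.
{B, E}⁺ = {A, B, C, D, E, F}, which is every attribute, so {B, E} is a candidate key.
These are minimal and exhaustive — every other superkey contains one of them.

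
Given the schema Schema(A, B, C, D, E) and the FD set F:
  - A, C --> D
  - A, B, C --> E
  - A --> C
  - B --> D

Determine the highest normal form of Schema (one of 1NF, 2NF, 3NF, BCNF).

1NF

Candidate key: {A, B}. Prime attributes: {A, B}.
For A, C --> D we have {A, C}⁺ = {A, C, D}; {A, C} is not a superkey, so BCNF fails.
Because {D} is non-prime and the left side of A, C --> D is not a superkey, the relation is not in 3NF.
{A} is a proper subset of the key {A, B}, and {A}⁺ contains the non-prime attributes {C, D} — a partial dependency, so 2NF is violated.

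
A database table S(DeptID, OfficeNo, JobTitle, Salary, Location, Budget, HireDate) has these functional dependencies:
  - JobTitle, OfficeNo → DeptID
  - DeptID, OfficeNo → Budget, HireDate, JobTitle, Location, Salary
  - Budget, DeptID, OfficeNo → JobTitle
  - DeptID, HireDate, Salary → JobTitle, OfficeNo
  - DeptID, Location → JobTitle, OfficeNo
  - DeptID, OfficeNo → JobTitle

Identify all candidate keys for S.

{DeptID, HireDate, Salary}, {DeptID, Location}, {DeptID, OfficeNo}, {JobTitle, OfficeNo}

Closure of {DeptID, Location} is {Budget, DeptID, HireDate, JobTitle, Location, OfficeNo, Salary}, the whole schema; {DeptID, Location} is a candidate key.
Closure of {DeptID, OfficeNo} is {Budget, DeptID, HireDate, JobTitle, Location, OfficeNo, Salary}, the whole schema; {DeptID, OfficeNo} is a candidate key.
Closure of {JobTitle, OfficeNo} is {Budget, DeptID, HireDate, JobTitle, Location, OfficeNo, Salary}, the whole schema; {JobTitle, OfficeNo} is a candidate key.
Closure of {DeptID, HireDate, Salary} is {Budget, DeptID, HireDate, JobTitle, Location, OfficeNo, Salary}, the whole schema; {DeptID, HireDate, Salary} is a candidate key.
No proper subset of any of these is a key, and no other minimal superkey exists.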